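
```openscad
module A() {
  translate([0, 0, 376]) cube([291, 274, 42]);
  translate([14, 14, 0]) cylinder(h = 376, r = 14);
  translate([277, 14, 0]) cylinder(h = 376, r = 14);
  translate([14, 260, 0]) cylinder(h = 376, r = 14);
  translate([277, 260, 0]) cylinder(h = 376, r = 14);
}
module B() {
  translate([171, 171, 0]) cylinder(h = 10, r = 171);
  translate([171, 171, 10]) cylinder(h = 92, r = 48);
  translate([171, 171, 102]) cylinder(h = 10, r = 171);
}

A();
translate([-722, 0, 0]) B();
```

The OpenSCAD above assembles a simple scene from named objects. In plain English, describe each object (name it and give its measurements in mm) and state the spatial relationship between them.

A is a four-legged stool. The seat is a 291×274×42 mm slab whose top surface is at z = 418 mm; four round legs, each 28 mm in diameter, run from the floor (z = 0) to the underside of the seat, each leg's axis is inset half a diameter from the nearest pair of seat edges (so the leg's bounding box is flush with the corner).

B is a spool: two coaxial disc flanges of radius 171 mm and thickness 10 mm, joined by a core cylinder of radius 48 mm and height 92 mm. The lower flange rests on z = 0 and the three cylinders share a vertical axis.

The spool is on the floor beside the stool on its −x side.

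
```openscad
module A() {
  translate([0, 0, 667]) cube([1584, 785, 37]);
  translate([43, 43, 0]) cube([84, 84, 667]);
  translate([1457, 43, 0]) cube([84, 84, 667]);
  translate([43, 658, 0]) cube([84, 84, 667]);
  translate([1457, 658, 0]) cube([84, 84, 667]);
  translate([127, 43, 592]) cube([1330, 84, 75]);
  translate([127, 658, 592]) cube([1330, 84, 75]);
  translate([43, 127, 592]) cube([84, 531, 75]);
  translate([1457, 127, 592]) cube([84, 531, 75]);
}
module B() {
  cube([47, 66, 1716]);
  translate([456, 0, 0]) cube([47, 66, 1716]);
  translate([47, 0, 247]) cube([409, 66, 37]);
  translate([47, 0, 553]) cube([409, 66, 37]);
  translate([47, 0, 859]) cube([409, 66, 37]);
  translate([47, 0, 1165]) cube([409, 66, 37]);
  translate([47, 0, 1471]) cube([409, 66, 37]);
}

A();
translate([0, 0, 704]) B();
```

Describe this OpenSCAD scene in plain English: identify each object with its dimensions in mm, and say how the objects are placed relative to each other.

A is a table with a 1584×785 mm rectangular top, 37 mm thick, top surface at z = 704 mm, supported by four 84×84 mm square legs, each inset 43 mm from the nearest pair of top edges, running from the floor. Four apron rails, 84 mm thick and 75 mm tall, run between adjacent legs with their top edges flush with the underside of the top and their outer faces flush with the legs' outer faces.

B is a straight ladder. Two 47×66 mm vertical rails, 1716 mm tall, stand 503 mm apart (outside-to-outside) with their front faces coplanar on the −y side. 5 rungs, each 66 mm deep and 37 mm tall, span between the inner faces of the rails, front faces flush with the rails. The lowest rung's underside is at z = 247 mm and rungs are spaced 306 mm apart (underside to underside).

The ladder is on top of the table.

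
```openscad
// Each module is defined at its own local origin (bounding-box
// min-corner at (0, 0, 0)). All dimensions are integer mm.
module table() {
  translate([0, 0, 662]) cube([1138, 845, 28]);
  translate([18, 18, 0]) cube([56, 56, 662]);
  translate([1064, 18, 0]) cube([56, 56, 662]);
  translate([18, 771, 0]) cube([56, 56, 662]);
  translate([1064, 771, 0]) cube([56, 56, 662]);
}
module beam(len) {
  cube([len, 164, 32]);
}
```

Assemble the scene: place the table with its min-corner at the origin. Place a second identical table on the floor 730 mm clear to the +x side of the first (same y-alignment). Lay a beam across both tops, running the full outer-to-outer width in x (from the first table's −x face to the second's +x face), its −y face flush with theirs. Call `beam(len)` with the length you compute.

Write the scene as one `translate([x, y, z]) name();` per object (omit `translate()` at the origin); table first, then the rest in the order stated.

table();
translate([1868, 0, 0]) table();
translate([0, 0, 690]) beam(3006);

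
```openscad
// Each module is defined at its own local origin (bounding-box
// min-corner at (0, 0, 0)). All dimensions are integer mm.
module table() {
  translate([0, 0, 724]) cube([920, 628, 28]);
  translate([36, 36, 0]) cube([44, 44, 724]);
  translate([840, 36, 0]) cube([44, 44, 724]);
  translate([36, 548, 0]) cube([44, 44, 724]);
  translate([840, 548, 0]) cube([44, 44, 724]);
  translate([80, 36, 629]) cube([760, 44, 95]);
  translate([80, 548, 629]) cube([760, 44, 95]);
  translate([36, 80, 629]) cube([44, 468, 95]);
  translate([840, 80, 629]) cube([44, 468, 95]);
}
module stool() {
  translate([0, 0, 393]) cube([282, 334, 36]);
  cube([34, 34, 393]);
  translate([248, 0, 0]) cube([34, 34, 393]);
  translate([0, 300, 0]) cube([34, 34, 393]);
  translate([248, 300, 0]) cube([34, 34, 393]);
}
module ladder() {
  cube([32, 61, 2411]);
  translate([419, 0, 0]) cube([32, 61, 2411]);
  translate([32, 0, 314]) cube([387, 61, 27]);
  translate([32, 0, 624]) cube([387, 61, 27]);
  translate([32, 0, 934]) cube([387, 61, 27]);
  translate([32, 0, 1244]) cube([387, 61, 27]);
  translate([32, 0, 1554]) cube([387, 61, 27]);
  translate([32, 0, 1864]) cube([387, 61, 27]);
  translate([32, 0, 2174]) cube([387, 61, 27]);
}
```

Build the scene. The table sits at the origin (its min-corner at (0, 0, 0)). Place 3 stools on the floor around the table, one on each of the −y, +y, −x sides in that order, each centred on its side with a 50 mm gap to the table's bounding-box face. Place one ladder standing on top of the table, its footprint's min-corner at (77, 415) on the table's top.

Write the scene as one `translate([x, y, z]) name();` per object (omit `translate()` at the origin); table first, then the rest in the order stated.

table();
translate([319, -384, 0]) stool();
translate([319, 678, 0]) stool();
translate([-332, 147, 0]) stool();
translate([77, 415, 752]) ladder();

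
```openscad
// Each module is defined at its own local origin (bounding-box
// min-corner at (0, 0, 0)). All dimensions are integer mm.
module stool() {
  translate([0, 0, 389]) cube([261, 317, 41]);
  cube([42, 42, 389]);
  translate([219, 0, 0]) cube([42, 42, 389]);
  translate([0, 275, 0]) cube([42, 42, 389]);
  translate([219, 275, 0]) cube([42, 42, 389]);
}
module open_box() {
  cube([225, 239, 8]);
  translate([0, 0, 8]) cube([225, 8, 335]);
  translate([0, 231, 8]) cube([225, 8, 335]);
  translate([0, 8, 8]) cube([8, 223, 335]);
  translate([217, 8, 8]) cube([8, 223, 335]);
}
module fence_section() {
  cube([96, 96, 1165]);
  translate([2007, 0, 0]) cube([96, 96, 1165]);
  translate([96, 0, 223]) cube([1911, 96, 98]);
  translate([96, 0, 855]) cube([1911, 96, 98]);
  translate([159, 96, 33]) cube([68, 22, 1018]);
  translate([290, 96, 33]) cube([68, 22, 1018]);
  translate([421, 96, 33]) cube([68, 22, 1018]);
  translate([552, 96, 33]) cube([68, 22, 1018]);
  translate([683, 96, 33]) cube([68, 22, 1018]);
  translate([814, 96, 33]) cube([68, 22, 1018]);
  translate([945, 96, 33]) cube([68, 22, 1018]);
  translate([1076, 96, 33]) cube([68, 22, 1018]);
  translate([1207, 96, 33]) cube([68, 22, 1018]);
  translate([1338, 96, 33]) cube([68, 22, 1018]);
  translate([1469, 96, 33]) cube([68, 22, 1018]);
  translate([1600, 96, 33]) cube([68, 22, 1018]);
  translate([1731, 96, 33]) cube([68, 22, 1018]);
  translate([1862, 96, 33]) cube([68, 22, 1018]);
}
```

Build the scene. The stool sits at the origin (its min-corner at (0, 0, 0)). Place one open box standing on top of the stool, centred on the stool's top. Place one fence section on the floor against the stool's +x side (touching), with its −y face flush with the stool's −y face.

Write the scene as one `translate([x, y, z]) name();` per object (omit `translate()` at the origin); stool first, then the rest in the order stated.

stool();
translate([18, 39, 430]) open_box();
translate([261, 0, 0]) fence_section();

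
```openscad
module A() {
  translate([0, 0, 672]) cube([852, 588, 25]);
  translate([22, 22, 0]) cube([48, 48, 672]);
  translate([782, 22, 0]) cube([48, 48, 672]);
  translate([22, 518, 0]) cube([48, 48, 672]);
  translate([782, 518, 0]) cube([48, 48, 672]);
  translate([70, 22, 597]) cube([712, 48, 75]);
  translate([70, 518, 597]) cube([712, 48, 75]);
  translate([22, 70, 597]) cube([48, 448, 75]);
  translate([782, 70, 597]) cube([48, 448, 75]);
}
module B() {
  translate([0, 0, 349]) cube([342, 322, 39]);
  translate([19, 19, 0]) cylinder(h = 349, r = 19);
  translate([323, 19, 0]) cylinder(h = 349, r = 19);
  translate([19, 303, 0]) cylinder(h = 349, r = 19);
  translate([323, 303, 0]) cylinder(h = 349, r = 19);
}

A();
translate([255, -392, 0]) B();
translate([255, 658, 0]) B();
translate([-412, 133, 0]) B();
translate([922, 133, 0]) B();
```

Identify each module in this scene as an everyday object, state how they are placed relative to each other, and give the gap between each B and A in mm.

Each stool's nearest face is 70 mm from the table's bounding box.

A is a table. B is a stool. Four stools sit around the table at the −y, +y, −x, +x sides. The gap between each stool and the table is 70 mm.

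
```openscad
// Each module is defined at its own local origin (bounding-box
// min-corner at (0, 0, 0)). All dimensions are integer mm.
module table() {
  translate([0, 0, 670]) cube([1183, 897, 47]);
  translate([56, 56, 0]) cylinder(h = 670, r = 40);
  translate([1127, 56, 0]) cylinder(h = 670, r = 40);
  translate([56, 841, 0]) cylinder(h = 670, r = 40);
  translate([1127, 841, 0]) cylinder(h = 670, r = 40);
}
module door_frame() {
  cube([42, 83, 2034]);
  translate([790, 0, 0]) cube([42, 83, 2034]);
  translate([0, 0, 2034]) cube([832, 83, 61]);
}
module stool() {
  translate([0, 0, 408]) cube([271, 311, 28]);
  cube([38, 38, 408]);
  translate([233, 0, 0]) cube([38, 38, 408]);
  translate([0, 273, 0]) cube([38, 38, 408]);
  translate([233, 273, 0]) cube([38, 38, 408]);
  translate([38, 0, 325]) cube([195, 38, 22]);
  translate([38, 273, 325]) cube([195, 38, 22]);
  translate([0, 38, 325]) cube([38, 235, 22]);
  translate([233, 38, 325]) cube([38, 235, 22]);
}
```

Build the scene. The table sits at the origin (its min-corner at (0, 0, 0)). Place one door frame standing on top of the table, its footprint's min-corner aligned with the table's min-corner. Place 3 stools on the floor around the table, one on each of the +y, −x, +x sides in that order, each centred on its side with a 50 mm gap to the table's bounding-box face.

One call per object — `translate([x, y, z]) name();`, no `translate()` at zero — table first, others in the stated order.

table();
translate([0, 0, 717]) door_frame();
translate([456, 947, 0]) stool();
translate([-321, 293, 0]) stool();
translate([1233, 293, 0]) stool();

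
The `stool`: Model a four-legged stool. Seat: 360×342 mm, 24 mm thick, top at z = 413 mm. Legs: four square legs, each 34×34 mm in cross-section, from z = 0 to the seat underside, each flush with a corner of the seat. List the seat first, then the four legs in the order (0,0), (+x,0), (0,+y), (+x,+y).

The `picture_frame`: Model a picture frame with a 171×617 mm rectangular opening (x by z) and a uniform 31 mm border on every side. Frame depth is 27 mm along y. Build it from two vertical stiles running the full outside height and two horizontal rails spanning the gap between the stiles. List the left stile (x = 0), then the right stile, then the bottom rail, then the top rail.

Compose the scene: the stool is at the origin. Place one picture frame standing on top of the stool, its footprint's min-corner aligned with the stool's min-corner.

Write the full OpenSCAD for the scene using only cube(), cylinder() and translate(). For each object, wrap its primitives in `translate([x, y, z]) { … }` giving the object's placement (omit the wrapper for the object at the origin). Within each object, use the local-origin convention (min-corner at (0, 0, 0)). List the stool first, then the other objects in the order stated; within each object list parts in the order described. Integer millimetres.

translate([0, 0, 389]) cube([360, 342, 24]);
cube([34, 34, 389]);
translate([326, 0, 0]) cube([34, 34, 389]);
translate([0, 308, 0]) cube([34, 34, 389]);
translate([326, 308, 0]) cube([34, 34, 389]);
translate([0, 0, 413]) {
  cube([31, 27, 679]);
  translate([202, 0, 0]) cube([31, 27, 679]);
  translate([31, 0, 0]) cube([171, 27, 31]);
  translate([31, 0, 648]) cube([171, 27, 31]);
}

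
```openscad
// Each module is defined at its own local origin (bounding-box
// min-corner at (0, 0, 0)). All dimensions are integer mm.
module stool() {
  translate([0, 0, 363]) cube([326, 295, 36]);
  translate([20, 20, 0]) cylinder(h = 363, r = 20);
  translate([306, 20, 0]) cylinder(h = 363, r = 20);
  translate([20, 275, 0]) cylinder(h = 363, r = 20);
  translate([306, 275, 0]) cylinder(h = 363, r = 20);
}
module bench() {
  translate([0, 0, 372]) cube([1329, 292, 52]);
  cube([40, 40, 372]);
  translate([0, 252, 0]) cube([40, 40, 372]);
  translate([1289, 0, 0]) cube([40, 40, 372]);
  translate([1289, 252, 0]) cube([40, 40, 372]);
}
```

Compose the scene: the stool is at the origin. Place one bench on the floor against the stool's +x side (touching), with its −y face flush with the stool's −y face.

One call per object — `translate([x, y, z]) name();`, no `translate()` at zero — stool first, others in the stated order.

stool();
translate([326, 0, 0]) bench();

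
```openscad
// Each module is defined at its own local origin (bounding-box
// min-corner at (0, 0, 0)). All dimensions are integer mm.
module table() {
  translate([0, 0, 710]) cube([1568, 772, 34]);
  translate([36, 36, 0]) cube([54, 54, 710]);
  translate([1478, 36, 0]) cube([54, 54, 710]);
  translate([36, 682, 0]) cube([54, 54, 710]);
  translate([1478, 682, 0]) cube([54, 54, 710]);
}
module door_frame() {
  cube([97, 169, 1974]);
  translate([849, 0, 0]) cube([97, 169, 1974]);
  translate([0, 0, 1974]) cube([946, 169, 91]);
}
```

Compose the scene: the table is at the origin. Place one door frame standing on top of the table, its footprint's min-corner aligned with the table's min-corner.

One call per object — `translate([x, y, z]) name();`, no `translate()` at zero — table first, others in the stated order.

table();
translate([0, 0, 744]) door_frame();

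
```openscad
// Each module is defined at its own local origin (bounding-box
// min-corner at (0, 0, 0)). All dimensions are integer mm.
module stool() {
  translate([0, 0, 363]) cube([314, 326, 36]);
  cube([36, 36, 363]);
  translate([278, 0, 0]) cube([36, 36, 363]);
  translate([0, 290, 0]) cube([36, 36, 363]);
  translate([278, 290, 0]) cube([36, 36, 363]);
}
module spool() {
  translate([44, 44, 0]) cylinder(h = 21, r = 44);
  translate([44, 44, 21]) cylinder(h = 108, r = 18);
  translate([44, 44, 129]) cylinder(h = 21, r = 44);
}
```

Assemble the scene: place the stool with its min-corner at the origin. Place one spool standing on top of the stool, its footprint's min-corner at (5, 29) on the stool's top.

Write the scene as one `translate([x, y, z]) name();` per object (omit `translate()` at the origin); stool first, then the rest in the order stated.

stool();
translate([5, 29, 399]) spool();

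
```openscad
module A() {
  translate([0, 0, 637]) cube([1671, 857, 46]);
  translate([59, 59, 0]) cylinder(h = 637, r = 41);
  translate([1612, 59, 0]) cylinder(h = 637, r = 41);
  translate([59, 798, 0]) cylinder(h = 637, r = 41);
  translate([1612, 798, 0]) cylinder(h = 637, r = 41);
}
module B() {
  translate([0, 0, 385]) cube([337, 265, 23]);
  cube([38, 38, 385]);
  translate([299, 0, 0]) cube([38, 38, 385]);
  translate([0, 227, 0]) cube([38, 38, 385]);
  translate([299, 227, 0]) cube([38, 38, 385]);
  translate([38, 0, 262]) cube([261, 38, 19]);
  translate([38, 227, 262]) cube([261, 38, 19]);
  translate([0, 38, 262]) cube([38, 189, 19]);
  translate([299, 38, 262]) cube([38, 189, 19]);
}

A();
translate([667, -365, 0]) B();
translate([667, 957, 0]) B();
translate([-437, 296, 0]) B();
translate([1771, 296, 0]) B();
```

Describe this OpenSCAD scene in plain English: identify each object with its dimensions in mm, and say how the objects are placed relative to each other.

A is a table with a 1671×857 mm rectangular top, 46 mm thick, top surface at z = 683 mm, supported by four round legs of 82 mm diameter, each leg's bounding box inset 18 mm from the nearest pair of top edges, running from the floor.

B is a four-legged stool. The seat is 337×265 mm, 23 mm thick, top at z = 408 mm. It stands on four square legs, each 38×38 mm in cross-section, from z = 0 to the seat underside, each flush with a corner of the seat. Four stretchers, 38 mm wide and 19 mm tall, connect adjacent legs with their undersides at z = 262 mm, each running between the inner faces of the legs it joins and aligned with the legs' outer faces on the other axis.

Four stools sit around the table at the −y, +y, −x, +x sides.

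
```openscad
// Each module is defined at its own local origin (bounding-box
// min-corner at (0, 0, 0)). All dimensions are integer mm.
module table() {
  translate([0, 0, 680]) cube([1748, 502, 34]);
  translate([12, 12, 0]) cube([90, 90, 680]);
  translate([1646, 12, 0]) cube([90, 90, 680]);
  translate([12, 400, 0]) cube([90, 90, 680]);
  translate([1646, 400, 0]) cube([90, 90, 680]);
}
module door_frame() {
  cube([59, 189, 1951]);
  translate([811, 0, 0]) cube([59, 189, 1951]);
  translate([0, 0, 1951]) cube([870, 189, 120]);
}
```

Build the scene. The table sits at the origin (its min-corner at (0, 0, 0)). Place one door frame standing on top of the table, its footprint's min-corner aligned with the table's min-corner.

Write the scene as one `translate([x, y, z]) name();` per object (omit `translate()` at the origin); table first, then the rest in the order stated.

table();
translate([0, 0, 714]) door_frame();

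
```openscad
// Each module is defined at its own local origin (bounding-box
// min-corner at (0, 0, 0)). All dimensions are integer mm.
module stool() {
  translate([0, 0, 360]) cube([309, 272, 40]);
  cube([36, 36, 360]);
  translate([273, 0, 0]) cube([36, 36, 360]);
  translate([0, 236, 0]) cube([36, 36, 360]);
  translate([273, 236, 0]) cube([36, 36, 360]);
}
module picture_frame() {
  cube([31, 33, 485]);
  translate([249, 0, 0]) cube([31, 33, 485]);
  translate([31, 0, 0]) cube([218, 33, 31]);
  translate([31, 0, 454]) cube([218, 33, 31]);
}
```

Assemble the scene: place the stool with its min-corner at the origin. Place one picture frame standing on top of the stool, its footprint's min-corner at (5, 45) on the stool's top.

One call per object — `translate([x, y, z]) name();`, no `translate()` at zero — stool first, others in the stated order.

stool();
translate([5, 45, 400]) picture_frame();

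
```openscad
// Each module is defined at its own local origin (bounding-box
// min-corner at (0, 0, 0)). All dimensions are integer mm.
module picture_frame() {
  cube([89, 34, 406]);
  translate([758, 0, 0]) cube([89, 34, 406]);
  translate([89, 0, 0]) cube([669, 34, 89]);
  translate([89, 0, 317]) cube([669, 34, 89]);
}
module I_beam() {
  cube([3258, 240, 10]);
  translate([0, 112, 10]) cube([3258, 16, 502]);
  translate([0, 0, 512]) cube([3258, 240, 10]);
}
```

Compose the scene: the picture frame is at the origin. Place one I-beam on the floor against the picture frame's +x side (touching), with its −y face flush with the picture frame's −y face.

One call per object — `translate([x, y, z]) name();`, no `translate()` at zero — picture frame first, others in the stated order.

picture_frame();
translate([847, 0, 0]) I_beam();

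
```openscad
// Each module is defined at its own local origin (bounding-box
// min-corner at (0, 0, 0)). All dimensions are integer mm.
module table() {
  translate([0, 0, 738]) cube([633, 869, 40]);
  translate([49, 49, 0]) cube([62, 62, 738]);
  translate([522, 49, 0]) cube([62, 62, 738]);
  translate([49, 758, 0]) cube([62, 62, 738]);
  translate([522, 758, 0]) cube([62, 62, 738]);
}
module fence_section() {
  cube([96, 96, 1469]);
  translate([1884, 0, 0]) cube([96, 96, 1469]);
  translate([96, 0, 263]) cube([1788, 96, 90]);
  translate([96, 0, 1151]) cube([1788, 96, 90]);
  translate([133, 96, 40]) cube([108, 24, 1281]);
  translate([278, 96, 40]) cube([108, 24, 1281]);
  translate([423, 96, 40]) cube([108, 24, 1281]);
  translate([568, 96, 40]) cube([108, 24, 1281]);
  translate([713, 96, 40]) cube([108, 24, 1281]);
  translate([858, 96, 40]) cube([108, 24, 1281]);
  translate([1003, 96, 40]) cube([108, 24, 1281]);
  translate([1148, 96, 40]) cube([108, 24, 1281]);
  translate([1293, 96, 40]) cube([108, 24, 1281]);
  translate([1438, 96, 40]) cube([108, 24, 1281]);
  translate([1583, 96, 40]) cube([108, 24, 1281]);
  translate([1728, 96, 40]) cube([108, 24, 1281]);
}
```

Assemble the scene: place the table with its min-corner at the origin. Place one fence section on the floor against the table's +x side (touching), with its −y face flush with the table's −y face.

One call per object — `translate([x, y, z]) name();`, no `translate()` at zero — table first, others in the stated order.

table();
translate([633, 0, 0]) fence_section();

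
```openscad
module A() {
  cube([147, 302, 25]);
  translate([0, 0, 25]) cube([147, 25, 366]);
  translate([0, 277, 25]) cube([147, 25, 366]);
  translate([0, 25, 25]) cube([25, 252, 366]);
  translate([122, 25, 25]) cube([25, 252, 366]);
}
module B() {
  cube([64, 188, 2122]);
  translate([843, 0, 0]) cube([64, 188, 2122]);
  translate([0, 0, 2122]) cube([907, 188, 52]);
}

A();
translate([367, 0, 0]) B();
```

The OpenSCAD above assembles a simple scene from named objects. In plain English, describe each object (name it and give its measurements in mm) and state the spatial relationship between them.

A is an open storage box with external size 147×302×391 mm and wall thickness 25 mm (the base is also 25 mm thick). The base covers the whole footprint; the four walls stand on the base, with the y-facing walls full-width and the x-facing walls fitting between their inner faces.

B is a door frame. The clear opening is 779 mm wide and 2122 mm high. Two 64 mm wide jambs, 188 mm deep, stand either side of the opening from the floor to the top of the opening. A 52 mm thick head sits across the top of both jambs, spanning the full outside width of the frame.

The door frame is on the floor beside the open box on its +x side.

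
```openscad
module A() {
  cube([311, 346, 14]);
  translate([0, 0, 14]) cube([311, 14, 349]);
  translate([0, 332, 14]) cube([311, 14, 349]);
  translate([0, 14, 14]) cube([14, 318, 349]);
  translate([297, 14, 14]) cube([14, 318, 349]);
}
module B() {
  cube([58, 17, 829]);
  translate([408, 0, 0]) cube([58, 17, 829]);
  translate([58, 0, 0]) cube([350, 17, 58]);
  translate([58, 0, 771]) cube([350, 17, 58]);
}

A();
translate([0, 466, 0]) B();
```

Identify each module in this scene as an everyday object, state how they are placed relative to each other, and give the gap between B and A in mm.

A is an open box. B is a picture frame. The picture frame is on the floor beside the open box on its +y side. The gap between the picture frame and the open box is 120 mm.

The picture frame's nearest face is 120 mm from the open box's +y face.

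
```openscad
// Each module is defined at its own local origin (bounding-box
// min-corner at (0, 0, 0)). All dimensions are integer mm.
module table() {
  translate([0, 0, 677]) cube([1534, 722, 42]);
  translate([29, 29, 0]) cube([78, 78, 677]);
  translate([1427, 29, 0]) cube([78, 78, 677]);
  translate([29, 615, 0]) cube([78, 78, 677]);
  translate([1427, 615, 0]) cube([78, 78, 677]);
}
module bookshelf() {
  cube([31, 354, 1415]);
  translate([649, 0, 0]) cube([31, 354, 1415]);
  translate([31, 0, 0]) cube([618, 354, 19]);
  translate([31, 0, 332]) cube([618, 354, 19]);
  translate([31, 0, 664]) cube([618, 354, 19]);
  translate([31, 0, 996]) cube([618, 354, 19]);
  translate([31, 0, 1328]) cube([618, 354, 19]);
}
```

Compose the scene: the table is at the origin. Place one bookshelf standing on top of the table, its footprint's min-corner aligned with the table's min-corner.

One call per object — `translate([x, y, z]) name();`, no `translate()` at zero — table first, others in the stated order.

table();
translate([0, 0, 719]) bookshelf();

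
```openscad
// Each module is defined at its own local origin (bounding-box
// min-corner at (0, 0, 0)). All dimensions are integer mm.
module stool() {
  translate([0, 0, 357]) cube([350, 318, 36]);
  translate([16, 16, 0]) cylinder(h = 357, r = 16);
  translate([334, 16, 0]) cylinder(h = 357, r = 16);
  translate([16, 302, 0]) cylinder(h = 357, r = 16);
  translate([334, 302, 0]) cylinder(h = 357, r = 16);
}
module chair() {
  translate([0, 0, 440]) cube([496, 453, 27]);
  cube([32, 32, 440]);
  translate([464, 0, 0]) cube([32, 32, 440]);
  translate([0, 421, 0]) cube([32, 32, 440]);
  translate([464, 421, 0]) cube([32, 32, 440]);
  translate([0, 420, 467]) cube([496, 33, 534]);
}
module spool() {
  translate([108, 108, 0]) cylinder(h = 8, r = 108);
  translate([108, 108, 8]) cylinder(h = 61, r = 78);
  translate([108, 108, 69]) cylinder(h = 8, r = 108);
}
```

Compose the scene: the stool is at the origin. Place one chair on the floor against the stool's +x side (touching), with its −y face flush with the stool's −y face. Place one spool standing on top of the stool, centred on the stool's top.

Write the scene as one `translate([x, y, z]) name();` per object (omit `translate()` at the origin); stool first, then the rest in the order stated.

stool();
translate([350, 0, 0]) chair();
translate([67, 51, 393]) spool();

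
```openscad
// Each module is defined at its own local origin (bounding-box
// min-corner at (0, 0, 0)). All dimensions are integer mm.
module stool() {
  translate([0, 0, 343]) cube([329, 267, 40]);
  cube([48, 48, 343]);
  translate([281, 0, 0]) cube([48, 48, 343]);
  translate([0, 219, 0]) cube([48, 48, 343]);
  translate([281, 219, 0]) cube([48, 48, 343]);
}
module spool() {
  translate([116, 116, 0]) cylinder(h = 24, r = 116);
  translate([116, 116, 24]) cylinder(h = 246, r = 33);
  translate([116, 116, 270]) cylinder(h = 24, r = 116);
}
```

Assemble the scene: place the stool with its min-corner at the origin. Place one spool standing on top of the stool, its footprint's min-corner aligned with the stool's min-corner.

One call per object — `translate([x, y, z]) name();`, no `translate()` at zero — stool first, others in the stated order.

stool();
translate([0, 0, 383]) spool();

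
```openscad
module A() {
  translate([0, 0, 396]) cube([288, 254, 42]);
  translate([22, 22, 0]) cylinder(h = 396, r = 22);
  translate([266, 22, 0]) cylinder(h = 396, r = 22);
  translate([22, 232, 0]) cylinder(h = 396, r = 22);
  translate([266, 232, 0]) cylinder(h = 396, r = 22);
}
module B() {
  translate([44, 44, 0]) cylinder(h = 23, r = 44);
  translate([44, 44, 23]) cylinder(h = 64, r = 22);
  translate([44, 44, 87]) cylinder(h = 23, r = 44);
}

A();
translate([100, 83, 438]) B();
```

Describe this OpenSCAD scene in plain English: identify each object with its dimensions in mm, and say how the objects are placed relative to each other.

A is a four-legged stool. The seat is a 288×254×42 mm slab whose top surface is at z = 438 mm; four round legs, each 44 mm in diameter, run from the floor (z = 0) to the underside of the seat, each leg's axis is inset half a diameter from the nearest pair of seat edges (so the leg's bounding box is flush with the corner).

B is a spool: two coaxial disc flanges of radius 44 mm and thickness 23 mm, joined by a core cylinder of radius 22 mm and height 64 mm. The lower flange rests on z = 0 and the three cylinders share a vertical axis.

The spool is on top of the stool, centred.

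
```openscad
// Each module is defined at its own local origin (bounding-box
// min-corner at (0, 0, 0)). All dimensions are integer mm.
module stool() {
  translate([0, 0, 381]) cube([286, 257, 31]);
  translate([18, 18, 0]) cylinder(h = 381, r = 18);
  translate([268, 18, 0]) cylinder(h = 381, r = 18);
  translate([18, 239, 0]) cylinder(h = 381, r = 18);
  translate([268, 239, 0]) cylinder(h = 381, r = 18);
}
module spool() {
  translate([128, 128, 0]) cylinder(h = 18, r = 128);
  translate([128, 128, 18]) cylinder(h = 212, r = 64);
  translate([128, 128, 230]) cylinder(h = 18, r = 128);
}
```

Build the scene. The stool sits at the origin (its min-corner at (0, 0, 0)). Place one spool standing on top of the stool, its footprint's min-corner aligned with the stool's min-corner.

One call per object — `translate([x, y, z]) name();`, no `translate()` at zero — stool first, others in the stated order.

stool();
translate([0, 0, 412]) spool();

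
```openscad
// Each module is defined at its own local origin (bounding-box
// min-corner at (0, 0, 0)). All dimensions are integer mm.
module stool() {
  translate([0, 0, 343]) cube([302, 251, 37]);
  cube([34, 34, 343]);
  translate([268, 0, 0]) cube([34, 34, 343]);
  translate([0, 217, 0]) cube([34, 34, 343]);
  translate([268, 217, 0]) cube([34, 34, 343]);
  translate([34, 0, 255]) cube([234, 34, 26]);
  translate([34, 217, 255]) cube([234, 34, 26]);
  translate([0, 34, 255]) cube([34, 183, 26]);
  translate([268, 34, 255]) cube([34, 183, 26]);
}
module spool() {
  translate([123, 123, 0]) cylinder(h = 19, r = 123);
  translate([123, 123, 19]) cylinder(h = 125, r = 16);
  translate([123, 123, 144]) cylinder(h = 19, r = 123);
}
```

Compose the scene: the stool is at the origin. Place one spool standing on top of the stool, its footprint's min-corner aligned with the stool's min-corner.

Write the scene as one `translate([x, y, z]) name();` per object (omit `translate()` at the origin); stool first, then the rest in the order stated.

stool();
translate([0, 0, 380]) spool();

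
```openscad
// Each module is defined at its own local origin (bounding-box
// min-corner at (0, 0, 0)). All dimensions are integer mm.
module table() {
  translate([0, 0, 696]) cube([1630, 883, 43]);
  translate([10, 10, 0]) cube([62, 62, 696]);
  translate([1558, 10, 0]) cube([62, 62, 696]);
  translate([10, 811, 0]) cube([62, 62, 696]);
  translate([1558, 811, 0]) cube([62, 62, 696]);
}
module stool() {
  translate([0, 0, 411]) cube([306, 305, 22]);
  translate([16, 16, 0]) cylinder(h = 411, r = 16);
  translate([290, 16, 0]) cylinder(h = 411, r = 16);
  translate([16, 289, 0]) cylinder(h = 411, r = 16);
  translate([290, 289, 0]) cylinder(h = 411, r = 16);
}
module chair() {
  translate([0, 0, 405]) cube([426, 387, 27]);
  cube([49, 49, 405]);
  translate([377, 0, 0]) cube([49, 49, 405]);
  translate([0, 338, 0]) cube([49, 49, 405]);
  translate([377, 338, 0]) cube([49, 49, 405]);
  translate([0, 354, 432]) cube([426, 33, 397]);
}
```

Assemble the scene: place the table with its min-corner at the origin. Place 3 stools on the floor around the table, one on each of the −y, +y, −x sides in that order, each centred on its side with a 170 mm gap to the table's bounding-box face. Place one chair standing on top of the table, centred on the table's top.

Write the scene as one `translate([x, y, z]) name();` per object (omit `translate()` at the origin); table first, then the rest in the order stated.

table();
translate([662, -475, 0]) stool();
translate([662, 1053, 0]) stool();
translate([-476, 289, 0]) stool();
translate([602, 248, 739]) chair();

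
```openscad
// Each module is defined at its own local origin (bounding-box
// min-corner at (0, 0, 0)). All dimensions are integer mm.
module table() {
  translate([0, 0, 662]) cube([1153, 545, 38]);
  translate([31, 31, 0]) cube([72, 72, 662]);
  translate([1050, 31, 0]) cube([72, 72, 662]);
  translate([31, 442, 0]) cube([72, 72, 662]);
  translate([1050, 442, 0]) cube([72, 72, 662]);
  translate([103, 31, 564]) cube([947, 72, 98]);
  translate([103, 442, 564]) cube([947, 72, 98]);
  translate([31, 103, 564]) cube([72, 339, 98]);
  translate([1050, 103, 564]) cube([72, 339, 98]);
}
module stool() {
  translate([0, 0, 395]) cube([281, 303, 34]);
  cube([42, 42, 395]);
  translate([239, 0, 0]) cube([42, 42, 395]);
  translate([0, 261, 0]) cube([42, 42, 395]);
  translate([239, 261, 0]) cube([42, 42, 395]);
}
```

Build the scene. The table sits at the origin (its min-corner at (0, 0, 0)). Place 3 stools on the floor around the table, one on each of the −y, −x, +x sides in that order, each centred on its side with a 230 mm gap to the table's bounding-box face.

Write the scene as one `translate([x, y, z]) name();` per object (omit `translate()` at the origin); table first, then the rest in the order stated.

table();
translate([436, -533, 0]) stool();
translate([-511, 121, 0]) stool();
translate([1383, 121, 0]) stool();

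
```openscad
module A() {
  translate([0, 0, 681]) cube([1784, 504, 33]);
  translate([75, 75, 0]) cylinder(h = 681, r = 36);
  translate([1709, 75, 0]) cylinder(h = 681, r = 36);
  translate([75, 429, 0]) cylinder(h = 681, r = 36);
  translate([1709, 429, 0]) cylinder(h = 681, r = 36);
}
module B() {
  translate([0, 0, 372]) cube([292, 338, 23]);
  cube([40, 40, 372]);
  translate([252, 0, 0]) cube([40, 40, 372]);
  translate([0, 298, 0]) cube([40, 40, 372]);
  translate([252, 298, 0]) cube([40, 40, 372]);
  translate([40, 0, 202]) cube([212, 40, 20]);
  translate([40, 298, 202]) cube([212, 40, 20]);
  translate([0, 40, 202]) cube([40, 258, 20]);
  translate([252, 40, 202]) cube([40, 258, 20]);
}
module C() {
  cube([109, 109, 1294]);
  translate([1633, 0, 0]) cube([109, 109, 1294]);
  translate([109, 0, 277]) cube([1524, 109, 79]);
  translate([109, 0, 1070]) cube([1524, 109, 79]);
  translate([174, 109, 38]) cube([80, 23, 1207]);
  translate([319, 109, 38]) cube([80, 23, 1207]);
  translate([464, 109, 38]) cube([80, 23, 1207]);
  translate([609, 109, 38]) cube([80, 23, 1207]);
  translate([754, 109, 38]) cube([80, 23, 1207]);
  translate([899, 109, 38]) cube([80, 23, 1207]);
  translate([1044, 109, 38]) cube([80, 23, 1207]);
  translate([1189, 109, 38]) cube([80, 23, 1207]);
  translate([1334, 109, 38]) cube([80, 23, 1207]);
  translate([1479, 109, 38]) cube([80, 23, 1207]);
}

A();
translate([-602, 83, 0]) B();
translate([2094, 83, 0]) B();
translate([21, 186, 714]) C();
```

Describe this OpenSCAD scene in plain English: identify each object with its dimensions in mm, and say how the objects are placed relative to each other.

A is a rectangular dining table. The top is 1784×504×33 mm with its upper surface at z = 714 mm. It stands on four round legs of 72 mm diameter, each leg's bounding box inset 39 mm from the nearest pair of top edges, running from the floor to the underside of the top.

B is a four-legged stool. The seat is 292×338 mm, 23 mm thick, top at z = 395 mm. It stands on four square legs, each 40×40 mm in cross-section, from z = 0 to the seat underside, each flush with a corner of the seat. Four stretchers, 40 mm wide and 20 mm tall, connect adjacent legs with their undersides at z = 202 mm, each running between the inner faces of the legs it joins and aligned with the legs' outer faces on the other axis.

C is a fence section. Two 109×109 mm posts, 1294 mm tall, stand on the floor with a clear span of 1524 mm between their inner faces. Two horizontal rails of 109×79 mm section span the gap between the posts with their undersides at z = 277 mm and z = 1070 mm, flush with the posts' −y face. 10 pickets, each 80 mm wide, 23 mm thick and 1207 mm tall, are fixed to the +y face of the rails with their bottoms at z = 38 mm, evenly spaced across the span with equal gaps (rounded down to the nearest mm) at the −x end and between each pair — any rounding remainder accumulates at the +x end.

Two stools sit around the table at the −x, +x sides. The fence section is on top of the table, centred.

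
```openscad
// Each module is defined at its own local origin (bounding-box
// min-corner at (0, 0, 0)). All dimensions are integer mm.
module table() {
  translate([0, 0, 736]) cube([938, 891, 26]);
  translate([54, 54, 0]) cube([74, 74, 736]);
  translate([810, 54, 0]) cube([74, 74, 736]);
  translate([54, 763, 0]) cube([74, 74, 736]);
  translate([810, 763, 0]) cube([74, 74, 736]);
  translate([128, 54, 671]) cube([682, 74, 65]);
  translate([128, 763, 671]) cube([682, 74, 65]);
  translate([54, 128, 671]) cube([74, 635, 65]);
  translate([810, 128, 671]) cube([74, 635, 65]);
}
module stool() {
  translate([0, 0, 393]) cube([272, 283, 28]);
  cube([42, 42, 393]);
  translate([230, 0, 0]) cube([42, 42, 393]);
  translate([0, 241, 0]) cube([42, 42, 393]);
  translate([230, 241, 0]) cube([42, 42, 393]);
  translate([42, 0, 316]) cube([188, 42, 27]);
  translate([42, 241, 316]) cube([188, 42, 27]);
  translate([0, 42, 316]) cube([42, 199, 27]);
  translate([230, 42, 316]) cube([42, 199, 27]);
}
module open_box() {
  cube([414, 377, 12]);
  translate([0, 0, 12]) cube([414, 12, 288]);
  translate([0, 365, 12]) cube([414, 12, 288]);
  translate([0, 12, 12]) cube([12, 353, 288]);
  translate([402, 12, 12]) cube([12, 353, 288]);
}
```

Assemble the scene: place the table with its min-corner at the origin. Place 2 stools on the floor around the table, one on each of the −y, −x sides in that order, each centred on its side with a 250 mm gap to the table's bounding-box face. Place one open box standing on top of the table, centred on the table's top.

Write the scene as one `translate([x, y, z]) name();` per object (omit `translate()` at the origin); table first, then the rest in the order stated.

table();
translate([333, -533, 0]) stool();
translate([-522, 304, 0]) stool();
translate([262, 257, 762]) open_box();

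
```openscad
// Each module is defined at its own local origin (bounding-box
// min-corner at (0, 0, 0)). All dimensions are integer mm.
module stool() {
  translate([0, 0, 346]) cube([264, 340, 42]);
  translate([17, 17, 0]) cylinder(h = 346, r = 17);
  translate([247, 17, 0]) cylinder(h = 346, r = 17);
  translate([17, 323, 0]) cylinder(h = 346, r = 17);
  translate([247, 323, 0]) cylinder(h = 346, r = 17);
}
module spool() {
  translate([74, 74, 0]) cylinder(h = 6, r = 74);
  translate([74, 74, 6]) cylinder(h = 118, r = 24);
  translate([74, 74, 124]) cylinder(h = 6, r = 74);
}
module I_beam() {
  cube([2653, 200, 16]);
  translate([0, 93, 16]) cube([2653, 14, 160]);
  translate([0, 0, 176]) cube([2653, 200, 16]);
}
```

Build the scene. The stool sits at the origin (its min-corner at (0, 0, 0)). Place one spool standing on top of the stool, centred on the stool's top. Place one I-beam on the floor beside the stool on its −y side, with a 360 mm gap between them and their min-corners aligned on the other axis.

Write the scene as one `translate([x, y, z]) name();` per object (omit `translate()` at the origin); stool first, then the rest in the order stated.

stool();
translate([58, 96, 388]) spool();
translate([0, -560, 0]) I_beam();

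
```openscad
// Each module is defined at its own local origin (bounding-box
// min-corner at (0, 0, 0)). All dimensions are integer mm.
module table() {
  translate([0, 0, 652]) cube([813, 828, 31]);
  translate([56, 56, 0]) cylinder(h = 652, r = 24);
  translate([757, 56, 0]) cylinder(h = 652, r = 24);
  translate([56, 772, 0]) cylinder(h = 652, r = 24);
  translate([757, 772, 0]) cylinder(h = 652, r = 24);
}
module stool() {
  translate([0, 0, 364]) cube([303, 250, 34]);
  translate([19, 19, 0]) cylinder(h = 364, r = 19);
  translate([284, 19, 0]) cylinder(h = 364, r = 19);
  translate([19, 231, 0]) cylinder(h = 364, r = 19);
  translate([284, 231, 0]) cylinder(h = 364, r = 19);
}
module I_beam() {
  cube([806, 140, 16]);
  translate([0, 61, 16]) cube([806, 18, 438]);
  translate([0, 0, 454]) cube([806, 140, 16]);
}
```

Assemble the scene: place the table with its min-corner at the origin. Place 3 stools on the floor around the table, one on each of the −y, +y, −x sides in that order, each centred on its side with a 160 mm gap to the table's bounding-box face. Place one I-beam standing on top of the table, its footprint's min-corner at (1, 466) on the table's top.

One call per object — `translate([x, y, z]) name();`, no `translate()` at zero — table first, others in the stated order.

table();
translate([255, -410, 0]) stool();
translate([255, 988, 0]) stool();
translate([-463, 289, 0]) stool();
translate([1, 466, 683]) I_beam();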